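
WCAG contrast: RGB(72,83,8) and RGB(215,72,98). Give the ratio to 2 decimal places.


Linearize each sRGB channel c=v/255: c/12.92 if c ≤ 0.04045 else ((c+0.055)/1.055)^2.4
L = 0.2126×R_lin + 0.7152×G_lin + 0.0722×B_lin
Color 1 (72,83,8):
  R=72: 72/255≈0.2824 > 0.04045 → ((0.2824+0.055)/1.055)^2.4 ≈ 0.06480
  G=83: 83/255≈0.3255 > 0.04045 → ((0.3255+0.055)/1.055)^2.4 ≈ 0.08650
  B=8: 8/255≈0.0314 ≤ 0.04045 → 0.0314/12.92 ≈ 0.00243
  L1 = 0.2126×0.06480 + 0.7152×0.08650 + 0.0722×0.00243 ≈ 0.07582
Color 2 (215,72,98):
  R=215: 215/255≈0.8431 > 0.04045 → ((0.8431+0.055)/1.055)^2.4 ≈ 0.67954
  G=72: 72/255≈0.2824 > 0.04045 → ((0.2824+0.055)/1.055)^2.4 ≈ 0.06480
  B=98: 98/255≈0.3843 > 0.04045 → ((0.3843+0.055)/1.055)^2.4 ≈ 0.12214
  L2 = 0.2126×0.67954 + 0.7152×0.06480 + 0.0722×0.12214 ≈ 0.19964
Lighter = 0.19964, Darker = 0.07582
Ratio = (L_lighter + 0.05) / (L_darker + 0.05)
Ratio = (0.19964 + 0.05) / (0.07582 + 0.05) = 0.24964 / 0.12582 ≈ 1.9841
Ratio ≈ 1.98:1


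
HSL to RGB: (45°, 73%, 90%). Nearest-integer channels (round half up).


H=45°, S=0.73, L=0.90
C = (1-|2L-1|)×S = (1-|0.80|)×0.73 = 0.146
H' = H/60 = 45/60 ≈ 0.7500; X = C×(1-|H' mod 2 - 1|) = 0.1095
m = L - C/2 = 0.90 - 0.073 = 0.827
Sector ⌊H'⌋ = 0 → (R',G',B') = (0.146, 0.1095, 0.0)
RGB = ((R'+m)×255, (G'+m)×255, (B'+m)×255) = (248.115, 238.8075, 210.885)
Round half up → RGB(248, 239, 211)


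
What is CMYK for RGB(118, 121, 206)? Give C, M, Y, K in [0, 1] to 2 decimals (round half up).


R'=118/255≈0.4627, G'=121/255≈0.4745, B'=206/255≈0.8078
K = 1 - max(R',G',B') = 1 - 206/255 = 49/255 = 0.19215… → 0.19
(1-R'-K)/(1-K) simplifies to (max-R)/max with max = 206:
C = (206-118)/206 = 88/206 = 0.42718… → 0.43
M = (206-121)/206 = 85/206 = 0.41262… → 0.41
Y = (206-206)/206 = 0/206 = 0 → 0.00
= CMYK(0.43, 0.41, 0.00, 0.19)


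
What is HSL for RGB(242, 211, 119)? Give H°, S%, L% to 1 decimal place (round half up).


Normalize: R'=242/255≈0.9490, G'=211/255≈0.8275, B'=119/255≈0.4667
Max=242/255, Min=119/255, Δ=Max-Min=123/255
L = (Max+Min)/2 = (242+119)/510 = 361/510 = 0.70784… → L = 70.8%
L > 0.5 → S = Δ/(2-Max-Min) = 123/(510-242-119) = 123/149 = 0.82550… → S = 82.6%
(the 1/255 factors cancel in S and H, so raw channel differences can be used)
Max is R' → H = 60 × (((G-B)/Δ) mod 6) = 60 × (((211-119)/123) mod 6)
  92/123 = 0.7479…
  H = 60 × 0.7479… = 44.878…° → H = 44.9°
= HSL(44.9°, 82.6%, 70.8%)


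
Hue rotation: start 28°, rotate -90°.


New hue = (H + rotation) mod 360
New hue = (28 -90) mod 360
= -62 mod 360
= 298°


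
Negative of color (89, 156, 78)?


Invert: (255-R, 255-G, 255-B)
R: 255-89 = 166
G: 255-156 = 99
B: 255-78 = 177
= RGB(166, 99, 177)


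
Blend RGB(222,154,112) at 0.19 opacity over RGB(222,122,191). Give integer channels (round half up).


C = α×F + (1-α)×B, with 1-α = 0.81
R: 0.19×222 + 0.81×222 = 42.18 + 179.82 = 222.00 → 222
G: 0.19×154 + 0.81×122 = 29.26 + 98.82 = 128.08 → 128
B: 0.19×112 + 0.81×191 = 21.28 + 154.71 = 175.99 → 176
= RGB(222, 128, 176)


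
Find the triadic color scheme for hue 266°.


Triadic: equally spaced at 120° intervals
H1 = 266°
H2 = (266 + 120) mod 360 = 26°
H3 = (266 + 240) mod 360 = 146°
Triadic = 266°, 26°, 146°


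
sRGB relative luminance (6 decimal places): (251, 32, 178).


Linearize each channel (sRGB transfer function): c = v/255; c_lin = c/12.92 if c ≤ 0.04045, else ((c+0.055)/1.055)^2.4
  R: 251/255 ≈ 0.984314 > 0.04045 → ((0.984314+0.055)/1.055)^2.4 ≈ 0.964686
  G: 32/255 ≈ 0.125490 > 0.04045 → ((0.125490+0.055)/1.055)^2.4 ≈ 0.014444
  B: 178/255 ≈ 0.698039 > 0.04045 → ((0.698039+0.055)/1.055)^2.4 ≈ 0.445201
R_lin = 0.964686, G_lin = 0.014444, B_lin = 0.445201
L = 0.2126×R + 0.7152×G + 0.0722×B
L = 0.2126×0.964686 + 0.7152×0.014444 + 0.0722×0.445201
L ≈ 0.247566


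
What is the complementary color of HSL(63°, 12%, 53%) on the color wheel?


Complement = opposite side of color wheel = hue + 180°
H' = (63 + 180) mod 360 = 243°
S and L unchanged.
= HSL(243°, 12%, 53%)


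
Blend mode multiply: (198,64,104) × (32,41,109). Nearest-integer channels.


Multiply: C = A×B/255, rounded to nearest integer
R: 198×32/255 = 6336/255 ≈ 24.847 → 25
G: 64×41/255 = 2624/255 ≈ 10.290 → 10
B: 104×109/255 = 11336/255 ≈ 44.455 → 44
= RGB(25, 10, 44)


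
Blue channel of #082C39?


Color: #082C39
R = 08 = 8
G = 2C = 44
B = 39 = 57
Blue = 57


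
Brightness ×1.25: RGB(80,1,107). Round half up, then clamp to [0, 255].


Multiply each channel by 1.25, round half up, clamp to [0, 255]
R: 80×1.25 = 100
G: 1×1.25 = 1.25 → round → 1
B: 107×1.25 = 133.75 → round → 134
= RGB(100, 1, 134)


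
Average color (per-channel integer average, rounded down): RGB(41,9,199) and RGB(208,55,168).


Midpoint: each channel = ⌊(C₁+C₂)/2⌋
R: ⌊(41+208)/2⌋ = 124
G: ⌊(9+55)/2⌋ = 32
B: ⌊(199+168)/2⌋ = 183
= RGB(124, 32, 183)


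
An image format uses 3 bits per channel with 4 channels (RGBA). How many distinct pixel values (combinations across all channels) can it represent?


Total bits = 3 bits/channel × 4 channels = 12 bits
Distinct pixel values = 2^12
= 4,096 pixel values


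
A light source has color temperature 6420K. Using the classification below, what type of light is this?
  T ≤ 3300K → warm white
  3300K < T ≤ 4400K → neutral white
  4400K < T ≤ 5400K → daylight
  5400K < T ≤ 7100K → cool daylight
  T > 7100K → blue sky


Temperature: 6420K
5400K < 6420K ≤ 7100K → cool daylight
Classification: cool daylight


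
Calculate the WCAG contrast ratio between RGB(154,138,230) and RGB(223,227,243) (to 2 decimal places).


Linearize each sRGB channel c=v/255: c/12.92 if c ≤ 0.04045 else ((c+0.055)/1.055)^2.4
L = 0.2126×R_lin + 0.7152×G_lin + 0.0722×B_lin
Color 1 (154,138,230):
  R=154: 154/255≈0.6039 > 0.04045 → ((0.6039+0.055)/1.055)^2.4 ≈ 0.32314
  G=138: 138/255≈0.5412 > 0.04045 → ((0.5412+0.055)/1.055)^2.4 ≈ 0.25415
  B=230: 230/255≈0.9020 > 0.04045 → ((0.9020+0.055)/1.055)^2.4 ≈ 0.79130
  L1 = 0.2126×0.32314 + 0.7152×0.25415 + 0.0722×0.79130 ≈ 0.30760
Color 2 (223,227,243):
  R=223: 223/255≈0.8745 > 0.04045 → ((0.8745+0.055)/1.055)^2.4 ≈ 0.73791
  G=227: 227/255≈0.8902 > 0.04045 → ((0.8902+0.055)/1.055)^2.4 ≈ 0.76815
  B=243: 243/255≈0.9529 > 0.04045 → ((0.9529+0.055)/1.055)^2.4 ≈ 0.89627
  L2 = 0.2126×0.73791 + 0.7152×0.76815 + 0.0722×0.89627 ≈ 0.77097
Lighter = 0.77097, Darker = 0.30760
Ratio = (L_lighter + 0.05) / (L_darker + 0.05)
Ratio = (0.77097 + 0.05) / (0.30760 + 0.05) = 0.82097 / 0.35760 ≈ 2.2958
Ratio ≈ 2.30:1


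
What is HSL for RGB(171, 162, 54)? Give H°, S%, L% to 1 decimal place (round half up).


Normalize: R'=171/255≈0.6706, G'=162/255≈0.6353, B'=54/255≈0.2118
Max=171/255, Min=54/255, Δ=Max-Min=117/255
L = (Max+Min)/2 = (171+54)/510 = 225/510 = 0.44117… → L = 44.1%
L ≤ 0.5 → S = Δ/(Max+Min) = 117/(171+54) = 117/225 = 0.52 → S = 52.0%
(the 1/255 factors cancel in S and H, so raw channel differences can be used)
Max is R' → H = 60 × (((G-B)/Δ) mod 6) = 60 × (((162-54)/117) mod 6)
  108/117 = 0.9230…
  H = 60 × 0.9230… = 55.384…° → H = 55.4°
= HSL(55.4°, 52.0%, 44.1%)


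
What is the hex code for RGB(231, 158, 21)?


R = 231 → E7 (hex)
G = 158 → 9E (hex)
B = 21 → 15 (hex)
Hex = #E79E15


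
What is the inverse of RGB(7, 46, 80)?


Invert: (255-R, 255-G, 255-B)
R: 255-7 = 248
G: 255-46 = 209
B: 255-80 = 175
= RGB(248, 209, 175)


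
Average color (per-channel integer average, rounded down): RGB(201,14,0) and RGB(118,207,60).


Midpoint: each channel = ⌊(C₁+C₂)/2⌋
R: ⌊(201+118)/2⌋ = 159
G: ⌊(14+207)/2⌋ = 110
B: ⌊(0+60)/2⌋ = 30
= RGB(159, 110, 30)


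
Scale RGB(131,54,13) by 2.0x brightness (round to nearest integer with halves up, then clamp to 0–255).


Multiply each channel by 2.0, round half up, clamp to [0, 255]
R: 131×2.0 = 262 → clamp → 255
G: 54×2.0 = 108
B: 13×2.0 = 26
= RGB(255, 108, 26)


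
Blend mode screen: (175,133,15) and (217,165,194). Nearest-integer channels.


Screen: C = 255 - (255-A)×(255-B)/255, rounded to nearest integer
R: 255 - (255-175)×(255-217)/255 = 255 - 3040/255 ≈ 255 - 11.922 = 243.078 → 243
G: 255 - (255-133)×(255-165)/255 = 255 - 10980/255 ≈ 255 - 43.059 = 211.941 → 212
B: 255 - (255-15)×(255-194)/255 = 255 - 14640/255 ≈ 255 - 57.412 = 197.588 → 198
= RGB(243, 212, 198)


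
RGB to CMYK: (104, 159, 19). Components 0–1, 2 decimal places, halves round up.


R'=104/255≈0.4078, G'=159/255≈0.6235, B'=19/255≈0.0745
K = 1 - max(R',G',B') = 1 - 159/255 = 96/255 = 0.37647… → 0.38
(1-R'-K)/(1-K) simplifies to (max-R)/max with max = 159:
C = (159-104)/159 = 55/159 = 0.34591… → 0.35
M = (159-159)/159 = 0/159 = 0 → 0.00
Y = (159-19)/159 = 140/159 = 0.88050… → 0.88
= CMYK(0.35, 0.00, 0.88, 0.38)


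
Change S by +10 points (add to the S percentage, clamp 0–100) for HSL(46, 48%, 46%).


Original S = 48%
Adjustment = +10 percentage points
New S = 48 + (10) = 58
Clamp to [0, 100] → 58
= HSL(46°, 58%, 46%)


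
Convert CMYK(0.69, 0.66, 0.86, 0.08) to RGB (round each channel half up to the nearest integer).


R = 255 × (1-C) × (1-K) = 255 × 0.31 × 0.92 = 72.726 → 73
G = 255 × (1-M) × (1-K) = 255 × 0.34 × 0.92 = 79.764 → 80
B = 255 × (1-Y) × (1-K) = 255 × 0.14 × 0.92 = 32.844 → 33
= RGB(73, 80, 33)


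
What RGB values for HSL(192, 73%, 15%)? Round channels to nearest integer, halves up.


H=192°, S=0.73, L=0.15
C = (1-|2L-1|)×S = (1-|-0.70|)×0.73 = 0.219
H' = H/60 = 192/60 ≈ 3.2000; X = C×(1-|H' mod 2 - 1|) = 0.1752
m = L - C/2 = 0.15 - 0.1095 = 0.0405
Sector ⌊H'⌋ = 3 → (R',G',B') = (0.0, 0.1752, 0.219)
RGB = ((R'+m)×255, (G'+m)×255, (B'+m)×255) = (10.3275, 55.0035, 66.1725)
Round half up → RGB(10, 55, 66)


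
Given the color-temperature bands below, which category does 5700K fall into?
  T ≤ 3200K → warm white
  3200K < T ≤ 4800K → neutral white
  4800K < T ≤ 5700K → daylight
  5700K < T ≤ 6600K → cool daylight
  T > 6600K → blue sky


Temperature: 5700K
4800K < 5700K ≤ 5700K → daylight
Classification: daylight


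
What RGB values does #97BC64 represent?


97 → 151 (R)
BC → 188 (G)
64 → 100 (B)
= RGB(151, 188, 100)


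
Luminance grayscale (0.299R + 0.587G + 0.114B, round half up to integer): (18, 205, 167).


Gray = 0.299×R + 0.587×G + 0.114×B
Gray = 0.299×18 + 0.587×205 + 0.114×167
Gray = 5.382 + 120.335 + 19.038
Gray = 144.755 → round half up → 145
Gray = 145


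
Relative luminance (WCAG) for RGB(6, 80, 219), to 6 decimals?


Linearize each channel (sRGB transfer function): c = v/255; c_lin = c/12.92 if c ≤ 0.04045, else ((c+0.055)/1.055)^2.4
  R: 6/255 ≈ 0.023529 ≤ 0.04045 → 0.023529/12.92 ≈ 0.001821
  G: 80/255 ≈ 0.313725 > 0.04045 → ((0.313725+0.055)/1.055)^2.4 ≈ 0.080220
  B: 219/255 ≈ 0.858824 > 0.04045 → ((0.858824+0.055)/1.055)^2.4 ≈ 0.708376
R_lin = 0.001821, G_lin = 0.080220, B_lin = 0.708376
L = 0.2126×R + 0.7152×G + 0.0722×B
L = 0.2126×0.001821 + 0.7152×0.080220 + 0.0722×0.708376
L ≈ 0.108905


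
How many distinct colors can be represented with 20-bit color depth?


Colors = 2^bits = 2^20
= 1,048,576 colors


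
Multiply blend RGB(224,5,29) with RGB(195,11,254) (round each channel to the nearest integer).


Multiply: C = A×B/255, rounded to nearest integer
R: 224×195/255 = 43680/255 ≈ 171.294 → 171
G: 5×11/255 = 55/255 ≈ 0.216 → 0
B: 29×254/255 = 7366/255 ≈ 28.886 → 29
= RGB(171, 0, 29)


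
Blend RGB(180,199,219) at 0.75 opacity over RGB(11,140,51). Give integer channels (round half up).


C = α×F + (1-α)×B, with 1-α = 0.25
R: 0.75×180 + 0.25×11 = 135.00 + 2.75 = 137.75 → 138
G: 0.75×199 + 0.25×140 = 149.25 + 35.00 = 184.25 → 184
B: 0.75×219 + 0.25×51 = 164.25 + 12.75 = 177.00 → 177
= RGB(138, 184, 177)


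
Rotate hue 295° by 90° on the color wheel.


New hue = (H + rotation) mod 360
New hue = (295 + 90) mod 360
= 385 mod 360
= 25°


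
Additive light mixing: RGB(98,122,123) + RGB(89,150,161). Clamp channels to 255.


Additive: each channel = min(255, C₁+C₂)
R: 98+89 = 187 → 187
G: 122+150 = 272 → 255
B: 123+161 = 284 → 255
= RGB(187, 255, 255)


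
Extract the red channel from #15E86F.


Color: #15E86F
R = 15 = 21
G = E8 = 232
B = 6F = 111
Red = 21


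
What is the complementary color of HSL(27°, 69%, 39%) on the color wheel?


Complement = opposite side of color wheel = hue + 180°
H' = (27 + 180) mod 360 = 207°
S and L unchanged.
= HSL(207°, 69%, 39%)


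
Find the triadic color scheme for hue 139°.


Triadic: equally spaced at 120° intervals
H1 = 139°
H2 = (139 + 120) mod 360 = 259°
H3 = (139 + 240) mod 360 = 19°
Triadic = 139°, 259°, 19°


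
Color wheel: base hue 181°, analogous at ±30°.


Base hue: 181°
Left analog: (181 - 30) mod 360 = 151°
Right analog: (181 + 30) mod 360 = 211°
Analogous hues = 151° and 211°


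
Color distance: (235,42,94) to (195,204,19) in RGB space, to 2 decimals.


d = √[(R₁-R₂)² + (G₁-G₂)² + (B₁-B₂)²]
d = √[(235-195)² + (42-204)² + (94-19)²]
d = √[1600 + 26244 + 5625]
d = √33469
d ≈ 182.95


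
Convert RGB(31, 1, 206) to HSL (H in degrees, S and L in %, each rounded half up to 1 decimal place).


Normalize: R'=31/255≈0.1216, G'=1/255≈0.0039, B'=206/255≈0.8078
Max=206/255, Min=1/255, Δ=Max-Min=205/255
L = (Max+Min)/2 = (206+1)/510 = 207/510 = 0.40588… → L = 40.6%
L ≤ 0.5 → S = Δ/(Max+Min) = 205/(206+1) = 205/207 = 0.99033… → S = 99.0%
(the 1/255 factors cancel in S and H, so raw channel differences can be used)
Max is B' → H = 60 × ((R-G)/Δ + 4) = 60 × ((31-1)/205 + 4)
  30/205 + 4 = 0.1463… + 4 = 4.1463…
  H = 60 × 4.1463… = 248.780…° → H = 248.8°
= HSL(248.8°, 99.0%, 40.6%)


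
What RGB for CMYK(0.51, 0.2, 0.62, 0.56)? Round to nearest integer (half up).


R = 255 × (1-C) × (1-K) = 255 × 0.49 × 0.44 = 54.978 → 55
G = 255 × (1-M) × (1-K) = 255 × 0.80 × 0.44 = 89.76 → 90
B = 255 × (1-Y) × (1-K) = 255 × 0.38 × 0.44 = 42.636 → 43
= RGB(55, 90, 43)


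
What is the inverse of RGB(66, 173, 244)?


Invert: (255-R, 255-G, 255-B)
R: 255-66 = 189
G: 255-173 = 82
B: 255-244 = 11
= RGB(189, 82, 11)


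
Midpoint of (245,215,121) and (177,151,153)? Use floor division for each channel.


Midpoint: each channel = ⌊(C₁+C₂)/2⌋
R: ⌊(245+177)/2⌋ = 211
G: ⌊(215+151)/2⌋ = 183
B: ⌊(121+153)/2⌋ = 137
= RGB(211, 183, 137)


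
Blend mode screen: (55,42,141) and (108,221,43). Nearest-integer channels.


Screen: C = 255 - (255-A)×(255-B)/255, rounded to nearest integer
R: 255 - (255-55)×(255-108)/255 = 255 - 29400/255 ≈ 255 - 115.294 = 139.706 → 140
G: 255 - (255-42)×(255-221)/255 = 255 - 7242/255 ≈ 255 - 28.400 = 226.600 → 227
B: 255 - (255-141)×(255-43)/255 = 255 - 24168/255 ≈ 255 - 94.776 = 160.224 → 160
= RGB(140, 227, 160)


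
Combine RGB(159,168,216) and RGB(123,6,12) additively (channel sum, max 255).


Additive: each channel = min(255, C₁+C₂)
R: 159+123 = 282 → 255
G: 168+6 = 174 → 174
B: 216+12 = 228 → 228
= RGB(255, 174, 228)


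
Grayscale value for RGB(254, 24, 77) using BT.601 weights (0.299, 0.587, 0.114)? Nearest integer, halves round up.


Gray = 0.299×R + 0.587×G + 0.114×B
Gray = 0.299×254 + 0.587×24 + 0.114×77
Gray = 75.946 + 14.088 + 8.778
Gray = 98.812 → round half up → 99
Gray = 99


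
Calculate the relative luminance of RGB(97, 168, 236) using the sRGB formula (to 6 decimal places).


Linearize each channel (sRGB transfer function): c = v/255; c_lin = c/12.92 if c ≤ 0.04045, else ((c+0.055)/1.055)^2.4
  R: 97/255 ≈ 0.380392 > 0.04045 → ((0.380392+0.055)/1.055)^2.4 ≈ 0.119538
  G: 168/255 ≈ 0.658824 > 0.04045 → ((0.658824+0.055)/1.055)^2.4 ≈ 0.391572
  B: 236/255 ≈ 0.925490 > 0.04045 → ((0.925490+0.055)/1.055)^2.4 ≈ 0.838799
R_lin = 0.119538, G_lin = 0.391572, B_lin = 0.838799
L = 0.2126×R + 0.7152×G + 0.0722×B
L = 0.2126×0.119538 + 0.7152×0.391572 + 0.0722×0.838799
L ≈ 0.366028


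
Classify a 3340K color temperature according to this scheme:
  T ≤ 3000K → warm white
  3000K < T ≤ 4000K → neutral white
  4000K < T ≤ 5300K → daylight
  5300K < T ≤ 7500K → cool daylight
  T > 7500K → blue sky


Temperature: 3340K
3000K < 3340K ≤ 4000K → neutral white
Classification: neutral white


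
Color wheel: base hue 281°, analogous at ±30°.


Base hue: 281°
Left analog: (281 - 30) mod 360 = 251°
Right analog: (281 + 30) mod 360 = 311°
Analogous hues = 251° and 311°


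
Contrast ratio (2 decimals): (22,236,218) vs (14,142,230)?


Linearize each sRGB channel c=v/255: c/12.92 if c ≤ 0.04045 else ((c+0.055)/1.055)^2.4
L = 0.2126×R_lin + 0.7152×G_lin + 0.0722×B_lin
Color 1 (22,236,218):
  R=22: 22/255≈0.0863 > 0.04045 → ((0.0863+0.055)/1.055)^2.4 ≈ 0.00802
  G=236: 236/255≈0.9255 > 0.04045 → ((0.9255+0.055)/1.055)^2.4 ≈ 0.83880
  B=218: 218/255≈0.8549 > 0.04045 → ((0.8549+0.055)/1.055)^2.4 ≈ 0.70110
  L1 = 0.2126×0.00802 + 0.7152×0.83880 + 0.0722×0.70110 ≈ 0.65223
Color 2 (14,142,230):
  R=14: 14/255≈0.0549 > 0.04045 → ((0.0549+0.055)/1.055)^2.4 ≈ 0.00439
  G=142: 142/255≈0.5569 > 0.04045 → ((0.5569+0.055)/1.055)^2.4 ≈ 0.27050
  B=230: 230/255≈0.9020 > 0.04045 → ((0.9020+0.055)/1.055)^2.4 ≈ 0.79130
  L2 = 0.2126×0.00439 + 0.7152×0.27050 + 0.0722×0.79130 ≈ 0.25153
Lighter = 0.65223, Darker = 0.25153
Ratio = (L_lighter + 0.05) / (L_darker + 0.05)
Ratio = (0.65223 + 0.05) / (0.25153 + 0.05) = 0.70223 / 0.30153 ≈ 2.3289
Ratio ≈ 2.33:1


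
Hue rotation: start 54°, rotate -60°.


New hue = (H + rotation) mod 360
New hue = (54 -60) mod 360
= -6 mod 360
= 354°


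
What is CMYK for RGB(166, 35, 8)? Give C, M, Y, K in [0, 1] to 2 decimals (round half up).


R'=166/255≈0.6510, G'=35/255≈0.1373, B'=8/255≈0.0314
K = 1 - max(R',G',B') = 1 - 166/255 = 89/255 = 0.34901… → 0.35
(1-R'-K)/(1-K) simplifies to (max-R)/max with max = 166:
C = (166-166)/166 = 0/166 = 0 → 0.00
M = (166-35)/166 = 131/166 = 0.78915… → 0.79
Y = (166-8)/166 = 158/166 = 0.95180… → 0.95
= CMYK(0.00, 0.79, 0.95, 0.35)


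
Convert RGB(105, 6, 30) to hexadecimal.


R = 105 → 69 (hex)
G = 6 → 06 (hex)
B = 30 → 1E (hex)
Hex = #69061E


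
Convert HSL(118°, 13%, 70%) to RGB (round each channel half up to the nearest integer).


H=118°, S=0.13, L=0.70
C = (1-|2L-1|)×S = (1-|0.40|)×0.13 = 0.078
H' = H/60 = 118/60 ≈ 1.9667; X = C×(1-|H' mod 2 - 1|) = 0.0026
m = L - C/2 = 0.70 - 0.039 = 0.661
Sector ⌊H'⌋ = 1 → (R',G',B') = (0.0026, 0.078, 0.0)
RGB = ((R'+m)×255, (G'+m)×255, (B'+m)×255) = (169.218, 188.445, 168.555)
Round half up → RGB(169, 188, 169)


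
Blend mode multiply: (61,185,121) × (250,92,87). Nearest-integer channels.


Multiply: C = A×B/255, rounded to nearest integer
R: 61×250/255 = 15250/255 ≈ 59.804 → 60
G: 185×92/255 = 17020/255 ≈ 66.745 → 67
B: 121×87/255 = 10527/255 ≈ 41.282 → 41
= RGB(60, 67, 41)


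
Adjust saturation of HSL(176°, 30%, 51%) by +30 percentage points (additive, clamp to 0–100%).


Original S = 30%
Adjustment = +30 percentage points
New S = 30 + (30) = 60
Clamp to [0, 100] → 60
= HSL(176°, 60%, 51%)


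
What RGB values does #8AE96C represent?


8A → 138 (R)
E9 → 233 (G)
6C → 108 (B)
= RGB(138, 233, 108)


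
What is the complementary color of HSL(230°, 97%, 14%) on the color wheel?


Complement = opposite side of color wheel = hue + 180°
H' = (230 + 180) mod 360 = 50°
S and L unchanged.
= HSL(50°, 97%, 14%)


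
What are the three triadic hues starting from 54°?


Triadic: equally spaced at 120° intervals
H1 = 54°
H2 = (54 + 120) mod 360 = 174°
H3 = (54 + 240) mod 360 = 294°
Triadic = 54°, 174°, 294°


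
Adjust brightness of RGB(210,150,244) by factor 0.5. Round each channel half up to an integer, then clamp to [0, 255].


Multiply each channel by 0.5, round half up, clamp to [0, 255]
R: 210×0.5 = 105
G: 150×0.5 = 75
B: 244×0.5 = 122
= RGB(105, 75, 122)


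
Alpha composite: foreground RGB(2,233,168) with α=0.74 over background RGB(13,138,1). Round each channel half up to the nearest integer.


C = α×F + (1-α)×B, with 1-α = 0.26
R: 0.74×2 + 0.26×13 = 1.48 + 3.38 = 4.86 → 5
G: 0.74×233 + 0.26×138 = 172.42 + 35.88 = 208.30 → 208
B: 0.74×168 + 0.26×1 = 124.32 + 0.26 = 124.58 → 125
= RGB(5, 208, 125)


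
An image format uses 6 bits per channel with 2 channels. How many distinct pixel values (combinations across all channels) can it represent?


Total bits = 6 bits/channel × 2 channels = 12 bits
Distinct pixel values = 2^12
= 4,096 pixel values


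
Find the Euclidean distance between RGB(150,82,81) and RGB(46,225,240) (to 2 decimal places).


d = √[(R₁-R₂)² + (G₁-G₂)² + (B₁-B₂)²]
d = √[(150-46)² + (82-225)² + (81-240)²]
d = √[10816 + 20449 + 25281]
d = √56546
d ≈ 237.79


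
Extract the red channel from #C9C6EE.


Color: #C9C6EE
R = C9 = 201
G = C6 = 198
B = EE = 238
Red = 201


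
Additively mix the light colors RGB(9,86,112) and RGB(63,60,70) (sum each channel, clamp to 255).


Additive: each channel = min(255, C₁+C₂)
R: 9+63 = 72 → 72
G: 86+60 = 146 → 146
B: 112+70 = 182 → 182
= RGB(72, 146, 182)


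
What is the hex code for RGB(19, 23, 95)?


R = 19 → 13 (hex)
G = 23 → 17 (hex)
B = 95 → 5F (hex)
Hex = #13175F


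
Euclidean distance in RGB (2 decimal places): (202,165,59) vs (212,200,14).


d = √[(R₁-R₂)² + (G₁-G₂)² + (B₁-B₂)²]
d = √[(202-212)² + (165-200)² + (59-14)²]
d = √[100 + 1225 + 2025]
d = √3350
d ≈ 57.88


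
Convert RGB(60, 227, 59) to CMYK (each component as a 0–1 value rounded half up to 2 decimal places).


R'=60/255≈0.2353, G'=227/255≈0.8902, B'=59/255≈0.2314
K = 1 - max(R',G',B') = 1 - 227/255 = 28/255 = 0.10980… → 0.11
(1-R'-K)/(1-K) simplifies to (max-R)/max with max = 227:
C = (227-60)/227 = 167/227 = 0.73568… → 0.74
M = (227-227)/227 = 0/227 = 0 → 0.00
Y = (227-59)/227 = 168/227 = 0.74008… → 0.74
= CMYK(0.74, 0.00, 0.74, 0.11)


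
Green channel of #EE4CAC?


Color: #EE4CAC
R = EE = 238
G = 4C = 76
B = AC = 172
Green = 76


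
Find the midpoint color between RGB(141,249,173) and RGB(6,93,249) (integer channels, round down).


Midpoint: each channel = ⌊(C₁+C₂)/2⌋
R: ⌊(141+6)/2⌋ = 73
G: ⌊(249+93)/2⌋ = 171
B: ⌊(173+249)/2⌋ = 211
= RGB(73, 171, 211)


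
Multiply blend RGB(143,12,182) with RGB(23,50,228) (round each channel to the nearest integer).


Multiply: C = A×B/255, rounded to nearest integer
R: 143×23/255 = 3289/255 ≈ 12.898 → 13
G: 12×50/255 = 600/255 ≈ 2.353 → 2
B: 182×228/255 = 41496/255 ≈ 162.729 → 163
= RGB(13, 2, 163)


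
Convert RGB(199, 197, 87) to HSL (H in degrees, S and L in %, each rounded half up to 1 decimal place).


Normalize: R'=199/255≈0.7804, G'=197/255≈0.7725, B'=87/255≈0.3412
Max=199/255, Min=87/255, Δ=Max-Min=112/255
L = (Max+Min)/2 = (199+87)/510 = 286/510 = 0.56078… → L = 56.1%
L > 0.5 → S = Δ/(2-Max-Min) = 112/(510-199-87) = 112/224 = 0.5 → S = 50.0%
(the 1/255 factors cancel in S and H, so raw channel differences can be used)
Max is R' → H = 60 × (((G-B)/Δ) mod 6) = 60 × (((197-87)/112) mod 6)
  110/112 = 0.9821…
  H = 60 × 0.9821… = 58.928…° → H = 58.9°
= HSL(58.9°, 50.0%, 56.1%)


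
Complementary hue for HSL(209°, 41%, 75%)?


Complement = opposite side of color wheel = hue + 180°
H' = (209 + 180) mod 360 = 29°
S and L unchanged.
= HSL(29°, 41%, 75%)


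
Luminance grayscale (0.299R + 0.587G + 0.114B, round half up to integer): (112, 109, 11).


Gray = 0.299×R + 0.587×G + 0.114×B
Gray = 0.299×112 + 0.587×109 + 0.114×11
Gray = 33.488 + 63.983 + 1.254
Gray = 98.725 → round half up → 99
Gray = 99


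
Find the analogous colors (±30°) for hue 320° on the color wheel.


Base hue: 320°
Left analog: (320 - 30) mod 360 = 290°
Right analog: (320 + 30) mod 360 = 350°
Analogous hues = 290° and 350°


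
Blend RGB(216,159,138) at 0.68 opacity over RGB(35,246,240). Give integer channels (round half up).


C = α×F + (1-α)×B, with 1-α = 0.32
R: 0.68×216 + 0.32×35 = 146.88 + 11.20 = 158.08 → 158
G: 0.68×159 + 0.32×246 = 108.12 + 78.72 = 186.84 → 187
B: 0.68×138 + 0.32×240 = 93.84 + 76.80 = 170.64 → 171
= RGB(158, 187, 171)


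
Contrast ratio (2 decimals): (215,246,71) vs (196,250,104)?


Linearize each sRGB channel c=v/255: c/12.92 if c ≤ 0.04045 else ((c+0.055)/1.055)^2.4
L = 0.2126×R_lin + 0.7152×G_lin + 0.0722×B_lin
Color 1 (215,246,71):
  R=215: 215/255≈0.8431 > 0.04045 → ((0.8431+0.055)/1.055)^2.4 ≈ 0.67954
  G=246: 246/255≈0.9647 > 0.04045 → ((0.9647+0.055)/1.055)^2.4 ≈ 0.92158
  B=71: 71/255≈0.2784 > 0.04045 → ((0.2784+0.055)/1.055)^2.4 ≈ 0.06301
  L1 = 0.2126×0.67954 + 0.7152×0.92158 + 0.0722×0.06301 ≈ 0.80814
Color 2 (196,250,104):
  R=196: 196/255≈0.7686 > 0.04045 → ((0.7686+0.055)/1.055)^2.4 ≈ 0.55201
  G=250: 250/255≈0.9804 > 0.04045 → ((0.9804+0.055)/1.055)^2.4 ≈ 0.95597
  B=104: 104/255≈0.4078 > 0.04045 → ((0.4078+0.055)/1.055)^2.4 ≈ 0.13843
  L2 = 0.2126×0.55201 + 0.7152×0.95597 + 0.0722×0.13843 ≈ 0.81106
Lighter = 0.81106, Darker = 0.80814
Ratio = (L_lighter + 0.05) / (L_darker + 0.05)
Ratio = (0.81106 + 0.05) / (0.80814 + 0.05) = 0.86106 / 0.85814 ≈ 1.0034
Ratio ≈ 1.00:1


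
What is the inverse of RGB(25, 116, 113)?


Invert: (255-R, 255-G, 255-B)
R: 255-25 = 230
G: 255-116 = 139
B: 255-113 = 142
= RGB(230, 139, 142)


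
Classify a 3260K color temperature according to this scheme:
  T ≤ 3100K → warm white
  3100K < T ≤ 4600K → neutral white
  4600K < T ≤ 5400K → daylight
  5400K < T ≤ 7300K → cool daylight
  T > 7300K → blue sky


Temperature: 3260K
3100K < 3260K ≤ 4600K → neutral white
Classification: neutral white


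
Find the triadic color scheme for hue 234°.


Triadic: equally spaced at 120° intervals
H1 = 234°
H2 = (234 + 120) mod 360 = 354°
H3 = (234 + 240) mod 360 = 114°
Triadic = 234°, 354°, 114°


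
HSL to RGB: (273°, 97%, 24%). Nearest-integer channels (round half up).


H=273°, S=0.97, L=0.24
C = (1-|2L-1|)×S = (1-|-0.52|)×0.97 = 0.4656
H' = H/60 = 273/60 ≈ 4.5500; X = C×(1-|H' mod 2 - 1|) = 0.25608
m = L - C/2 = 0.24 - 0.2328 = 0.0072
Sector ⌊H'⌋ = 4 → (R',G',B') = (0.25608, 0.0, 0.4656)
RGB = ((R'+m)×255, (G'+m)×255, (B'+m)×255) = (67.1364, 1.836, 120.564)
Round half up → RGB(67, 2, 121)


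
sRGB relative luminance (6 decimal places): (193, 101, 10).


Linearize each channel (sRGB transfer function): c = v/255; c_lin = c/12.92 if c ≤ 0.04045, else ((c+0.055)/1.055)^2.4
  R: 193/255 ≈ 0.756863 > 0.04045 → ((0.756863+0.055)/1.055)^2.4 ≈ 0.533276
  G: 101/255 ≈ 0.396078 > 0.04045 → ((0.396078+0.055)/1.055)^2.4 ≈ 0.130136
  B: 10/255 ≈ 0.039216 ≤ 0.04045 → 0.039216/12.92 ≈ 0.003035
R_lin = 0.533276, G_lin = 0.130136, B_lin = 0.003035
L = 0.2126×R + 0.7152×G + 0.0722×B
L = 0.2126×0.533276 + 0.7152×0.130136 + 0.0722×0.003035
L ≈ 0.206667


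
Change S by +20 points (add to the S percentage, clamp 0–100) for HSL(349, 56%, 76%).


Original S = 56%
Adjustment = +20 percentage points
New S = 56 + (20) = 76
Clamp to [0, 100] → 76
= HSL(349°, 76%, 76%)


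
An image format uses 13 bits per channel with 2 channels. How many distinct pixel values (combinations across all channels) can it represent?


Total bits = 13 bits/channel × 2 channels = 26 bits
Distinct pixel values = 2^26
= 67,108,864 pixel values


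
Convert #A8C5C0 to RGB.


A8 → 168 (R)
C5 → 197 (G)
C0 → 192 (B)
= RGB(168, 197, 192)


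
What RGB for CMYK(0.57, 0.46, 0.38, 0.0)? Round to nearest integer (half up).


R = 255 × (1-C) × (1-K) = 255 × 0.43 × 1.00 = 109.65 → 110
G = 255 × (1-M) × (1-K) = 255 × 0.54 × 1.00 = 137.7 → 138
B = 255 × (1-Y) × (1-K) = 255 × 0.62 × 1.00 = 158.1 → 158
= RGB(110, 138, 158)


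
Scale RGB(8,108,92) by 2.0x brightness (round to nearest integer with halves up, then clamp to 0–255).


Multiply each channel by 2.0, round half up, clamp to [0, 255]
R: 8×2.0 = 16
G: 108×2.0 = 216
B: 92×2.0 = 184
= RGB(16, 216, 184)


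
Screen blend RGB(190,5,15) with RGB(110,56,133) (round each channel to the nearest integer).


Screen: C = 255 - (255-A)×(255-B)/255, rounded to nearest integer
R: 255 - (255-190)×(255-110)/255 = 255 - 9425/255 ≈ 255 - 36.961 = 218.039 → 218
G: 255 - (255-5)×(255-56)/255 = 255 - 49750/255 ≈ 255 - 195.098 = 59.902 → 60
B: 255 - (255-15)×(255-133)/255 = 255 - 29280/255 ≈ 255 - 114.824 = 140.176 → 140
= RGB(218, 60, 140)


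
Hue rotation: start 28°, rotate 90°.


New hue = (H + rotation) mod 360
New hue = (28 + 90) mod 360
= 118 mod 360
= 118°


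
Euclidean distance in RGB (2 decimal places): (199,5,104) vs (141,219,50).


d = √[(R₁-R₂)² + (G₁-G₂)² + (B₁-B₂)²]
d = √[(199-141)² + (5-219)² + (104-50)²]
d = √[3364 + 45796 + 2916]
d = √52076
d ≈ 228.20


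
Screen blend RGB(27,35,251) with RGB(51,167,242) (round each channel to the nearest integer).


Screen: C = 255 - (255-A)×(255-B)/255, rounded to nearest integer
R: 255 - (255-27)×(255-51)/255 = 255 - 46512/255 ≈ 255 - 182.400 = 72.600 → 73
G: 255 - (255-35)×(255-167)/255 = 255 - 19360/255 ≈ 255 - 75.922 = 179.078 → 179
B: 255 - (255-251)×(255-242)/255 = 255 - 52/255 ≈ 255 - 0.204 = 254.796 → 255
= RGB(73, 179, 255)


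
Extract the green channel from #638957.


Color: #638957
R = 63 = 99
G = 89 = 137
B = 57 = 87
Green = 137


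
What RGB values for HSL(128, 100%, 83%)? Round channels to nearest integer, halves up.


H=128°, S=1.00, L=0.83
C = (1-|2L-1|)×S = (1-|0.66|)×1.00 = 0.34
H' = H/60 = 128/60 ≈ 2.1333; X = C×(1-|H' mod 2 - 1|) ≈ 0.0453
m = L - C/2 = 0.83 - 0.17 = 0.66
Sector ⌊H'⌋ = 2 → (R',G',B') = (0.0, 0.34, ≈0.0453)
RGB = ((R'+m)×255, (G'+m)×255, (B'+m)×255) = (168.3, 255.0, 179.86)
Round half up → RGB(168, 255, 180)


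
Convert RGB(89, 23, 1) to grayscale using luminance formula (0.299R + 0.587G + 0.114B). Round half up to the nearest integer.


Gray = 0.299×R + 0.587×G + 0.114×B
Gray = 0.299×89 + 0.587×23 + 0.114×1
Gray = 26.611 + 13.501 + 0.114
Gray = 40.226 → round half up → 40
Gray = 40


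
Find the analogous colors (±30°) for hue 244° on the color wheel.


Base hue: 244°
Left analog: (244 - 30) mod 360 = 214°
Right analog: (244 + 30) mod 360 = 274°
Analogous hues = 214° and 274°


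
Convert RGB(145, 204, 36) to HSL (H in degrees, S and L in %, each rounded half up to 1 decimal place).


Normalize: R'=145/255≈0.5686, G'=204/255≈0.8000, B'=36/255≈0.1412
Max=204/255, Min=36/255, Δ=Max-Min=168/255
L = (Max+Min)/2 = (204+36)/510 = 240/510 = 0.47058… → L = 47.1%
L ≤ 0.5 → S = Δ/(Max+Min) = 168/(204+36) = 168/240 = 0.7 → S = 70.0%
(the 1/255 factors cancel in S and H, so raw channel differences can be used)
Max is G' → H = 60 × ((B-R)/Δ + 2) = 60 × ((36-145)/168 + 2)
  -109/168 + 2 = -0.6488… + 2 = 1.3511…
  H = 60 × 1.3511… = 81.071…° → H = 81.1°
= HSL(81.1°, 70.0%, 47.1%)


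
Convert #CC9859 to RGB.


CC → 204 (R)
98 → 152 (G)
59 → 89 (B)
= RGB(204, 152, 89)


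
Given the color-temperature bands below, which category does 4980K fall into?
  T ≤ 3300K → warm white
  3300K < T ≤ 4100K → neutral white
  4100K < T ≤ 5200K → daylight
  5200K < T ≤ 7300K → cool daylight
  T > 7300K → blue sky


Temperature: 4980K
4100K < 4980K ≤ 5200K → daylight
Classification: daylight


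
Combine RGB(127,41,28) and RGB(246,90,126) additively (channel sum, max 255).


Additive: each channel = min(255, C₁+C₂)
R: 127+246 = 373 → 255
G: 41+90 = 131 → 131
B: 28+126 = 154 → 154
= RGB(255, 131, 154)


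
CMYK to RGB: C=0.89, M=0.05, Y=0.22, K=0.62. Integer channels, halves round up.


R = 255 × (1-C) × (1-K) = 255 × 0.11 × 0.38 = 10.659 → 11
G = 255 × (1-M) × (1-K) = 255 × 0.95 × 0.38 = 92.055 → 92
B = 255 × (1-Y) × (1-K) = 255 × 0.78 × 0.38 = 75.582 → 76
= RGB(11, 92, 76)


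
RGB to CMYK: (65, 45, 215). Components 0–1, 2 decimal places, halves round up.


R'=65/255≈0.2549, G'=45/255≈0.1765, B'=215/255≈0.8431
K = 1 - max(R',G',B') = 1 - 215/255 = 40/255 = 0.15686… → 0.16
(1-R'-K)/(1-K) simplifies to (max-R)/max with max = 215:
C = (215-65)/215 = 150/215 = 0.69767… → 0.70
M = (215-45)/215 = 170/215 = 0.79069… → 0.79
Y = (215-215)/215 = 0/215 = 0 → 0.00
= CMYK(0.70, 0.79, 0.00, 0.16)


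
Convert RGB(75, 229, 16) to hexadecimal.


R = 75 → 4B (hex)
G = 229 → E5 (hex)
B = 16 → 10 (hex)
Hex = #4BE510


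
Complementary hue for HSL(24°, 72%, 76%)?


Complement = opposite side of color wheel = hue + 180°
H' = (24 + 180) mod 360 = 204°
S and L unchanged.
= HSL(204°, 72%, 76%)


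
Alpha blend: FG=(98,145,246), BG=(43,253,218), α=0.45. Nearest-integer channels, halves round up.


C = α×F + (1-α)×B, with 1-α = 0.55
R: 0.45×98 + 0.55×43 = 44.10 + 23.65 = 67.75 → 68
G: 0.45×145 + 0.55×253 = 65.25 + 139.15 = 204.40 → 204
B: 0.45×246 + 0.55×218 = 110.70 + 119.90 = 230.60 → 231
= RGB(68, 204, 231)


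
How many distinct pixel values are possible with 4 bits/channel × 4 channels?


Total bits = 4 bits/channel × 4 channels = 16 bits
Distinct pixel values = 2^16
= 65,536 pixel values


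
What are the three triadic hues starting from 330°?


Triadic: equally spaced at 120° intervals
H1 = 330°
H2 = (330 + 120) mod 360 = 90°
H3 = (330 + 240) mod 360 = 210°
Triadic = 330°, 90°, 210°


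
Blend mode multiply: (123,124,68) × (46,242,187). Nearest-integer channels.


Multiply: C = A×B/255, rounded to nearest integer
R: 123×46/255 = 5658/255 ≈ 22.188 → 22
G: 124×242/255 = 30008/255 ≈ 117.678 → 118
B: 68×187/255 = 12716/255 ≈ 49.867 → 50
= RGB(22, 118, 50)


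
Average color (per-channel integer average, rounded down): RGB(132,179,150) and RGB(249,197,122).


Midpoint: each channel = ⌊(C₁+C₂)/2⌋
R: ⌊(132+249)/2⌋ = 190
G: ⌊(179+197)/2⌋ = 188
B: ⌊(150+122)/2⌋ = 136
= RGB(190, 188, 136)


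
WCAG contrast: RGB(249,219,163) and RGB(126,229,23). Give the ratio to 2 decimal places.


Linearize each sRGB channel c=v/255: c/12.92 if c ≤ 0.04045 else ((c+0.055)/1.055)^2.4
L = 0.2126×R_lin + 0.7152×G_lin + 0.0722×B_lin
Color 1 (249,219,163):
  R=249: 249/255≈0.9765 > 0.04045 → ((0.9765+0.055)/1.055)^2.4 ≈ 0.94731
  G=219: 219/255≈0.8588 > 0.04045 → ((0.8588+0.055)/1.055)^2.4 ≈ 0.70838
  B=163: 163/255≈0.6392 > 0.04045 → ((0.6392+0.055)/1.055)^2.4 ≈ 0.36625
  L1 = 0.2126×0.94731 + 0.7152×0.70838 + 0.0722×0.36625 ≈ 0.73447
Color 2 (126,229,23):
  R=126: 126/255≈0.4941 > 0.04045 → ((0.4941+0.055)/1.055)^2.4 ≈ 0.20864
  G=229: 229/255≈0.8980 > 0.04045 → ((0.8980+0.055)/1.055)^2.4 ≈ 0.78354
  B=23: 23/255≈0.0902 > 0.04045 → ((0.0902+0.055)/1.055)^2.4 ≈ 0.00857
  L2 = 0.2126×0.20864 + 0.7152×0.78354 + 0.0722×0.00857 ≈ 0.60536
Lighter = 0.73447, Darker = 0.60536
Ratio = (L_lighter + 0.05) / (L_darker + 0.05)
Ratio = (0.73447 + 0.05) / (0.60536 + 0.05) = 0.78447 / 0.65536 ≈ 1.1970
Ratio ≈ 1.20:1


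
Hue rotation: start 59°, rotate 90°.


New hue = (H + rotation) mod 360
New hue = (59 + 90) mod 360
= 149 mod 360
= 149°


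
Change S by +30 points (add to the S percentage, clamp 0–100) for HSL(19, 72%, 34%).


Original S = 72%
Adjustment = +30 percentage points
New S = 72 + (30) = 102
Clamp to [0, 100] → 100
= HSL(19°, 100%, 34%)


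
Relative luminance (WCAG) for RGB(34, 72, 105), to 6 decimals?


Linearize each channel (sRGB transfer function): c = v/255; c_lin = c/12.92 if c ≤ 0.04045, else ((c+0.055)/1.055)^2.4
  R: 34/255 ≈ 0.133333 > 0.04045 → ((0.133333+0.055)/1.055)^2.4 ≈ 0.015996
  G: 72/255 ≈ 0.282353 > 0.04045 → ((0.282353+0.055)/1.055)^2.4 ≈ 0.064803
  B: 105/255 ≈ 0.411765 > 0.04045 → ((0.411765+0.055)/1.055)^2.4 ≈ 0.141263
R_lin = 0.015996, G_lin = 0.064803, B_lin = 0.141263
L = 0.2126×R + 0.7152×G + 0.0722×B
L = 0.2126×0.015996 + 0.7152×0.064803 + 0.0722×0.141263
L ≈ 0.059947


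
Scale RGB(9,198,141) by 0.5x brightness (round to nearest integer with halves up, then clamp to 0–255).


Multiply each channel by 0.5, round half up, clamp to [0, 255]
R: 9×0.5 = 4.5 → round → 5
G: 198×0.5 = 99
B: 141×0.5 = 70.5 → round → 71
= RGB(5, 99, 71)


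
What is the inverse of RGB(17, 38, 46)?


Invert: (255-R, 255-G, 255-B)
R: 255-17 = 238
G: 255-38 = 217
B: 255-46 = 209
= RGB(238, 217, 209)


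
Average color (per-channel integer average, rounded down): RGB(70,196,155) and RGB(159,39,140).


Midpoint: each channel = ⌊(C₁+C₂)/2⌋
R: ⌊(70+159)/2⌋ = 114
G: ⌊(196+39)/2⌋ = 117
B: ⌊(155+140)/2⌋ = 147
= RGB(114, 117, 147)


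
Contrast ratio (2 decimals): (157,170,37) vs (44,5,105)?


Linearize each sRGB channel c=v/255: c/12.92 if c ≤ 0.04045 else ((c+0.055)/1.055)^2.4
L = 0.2126×R_lin + 0.7152×G_lin + 0.0722×B_lin
Color 1 (157,170,37):
  R=157: 157/255≈0.6157 > 0.04045 → ((0.6157+0.055)/1.055)^2.4 ≈ 0.33716
  G=170: 170/255≈0.6667 > 0.04045 → ((0.6667+0.055)/1.055)^2.4 ≈ 0.40198
  B=37: 37/255≈0.1451 > 0.04045 → ((0.1451+0.055)/1.055)^2.4 ≈ 0.01850
  L1 = 0.2126×0.33716 + 0.7152×0.40198 + 0.0722×0.01850 ≈ 0.36051
Color 2 (44,5,105):
  R=44: 44/255≈0.1725 > 0.04045 → ((0.1725+0.055)/1.055)^2.4 ≈ 0.02519
  G=5: 5/255≈0.0196 ≤ 0.04045 → 0.0196/12.92 ≈ 0.00152
  B=105: 105/255≈0.4118 > 0.04045 → ((0.4118+0.055)/1.055)^2.4 ≈ 0.14126
  L2 = 0.2126×0.02519 + 0.7152×0.00152 + 0.0722×0.14126 ≈ 0.01664
Lighter = 0.36051, Darker = 0.01664
Ratio = (L_lighter + 0.05) / (L_darker + 0.05)
Ratio = (0.36051 + 0.05) / (0.01664 + 0.05) = 0.41051 / 0.06664 ≈ 6.1602
Ratio ≈ 6.16:1


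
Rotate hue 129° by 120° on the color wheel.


New hue = (H + rotation) mod 360
New hue = (129 + 120) mod 360
= 249 mod 360
= 249°


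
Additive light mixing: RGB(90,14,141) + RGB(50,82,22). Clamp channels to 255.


Additive: each channel = min(255, C₁+C₂)
R: 90+50 = 140 → 140
G: 14+82 = 96 → 96
B: 141+22 = 163 → 163
= RGB(140, 96, 163)


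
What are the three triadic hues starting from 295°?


Triadic: equally spaced at 120° intervals
H1 = 295°
H2 = (295 + 120) mod 360 = 55°
H3 = (295 + 240) mod 360 = 175°
Triadic = 295°, 55°, 175°


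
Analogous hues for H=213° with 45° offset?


Base hue: 213°
Left analog: (213 - 45) mod 360 = 168°
Right analog: (213 + 45) mod 360 = 258°
Analogous hues = 168° and 258°


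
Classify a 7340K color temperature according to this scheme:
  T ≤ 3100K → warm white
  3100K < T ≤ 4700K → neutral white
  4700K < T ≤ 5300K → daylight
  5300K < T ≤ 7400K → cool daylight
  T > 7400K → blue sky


Temperature: 7340K
5300K < 7340K ≤ 7400K → cool daylight
Classification: cool daylight


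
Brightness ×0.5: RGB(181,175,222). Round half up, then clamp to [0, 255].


Multiply each channel by 0.5, round half up, clamp to [0, 255]
R: 181×0.5 = 90.5 → round → 91
G: 175×0.5 = 87.5 → round → 88
B: 222×0.5 = 111
= RGB(91, 88, 111)


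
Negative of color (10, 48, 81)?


Invert: (255-R, 255-G, 255-B)
R: 255-10 = 245
G: 255-48 = 207
B: 255-81 = 174
= RGB(245, 207, 174)
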